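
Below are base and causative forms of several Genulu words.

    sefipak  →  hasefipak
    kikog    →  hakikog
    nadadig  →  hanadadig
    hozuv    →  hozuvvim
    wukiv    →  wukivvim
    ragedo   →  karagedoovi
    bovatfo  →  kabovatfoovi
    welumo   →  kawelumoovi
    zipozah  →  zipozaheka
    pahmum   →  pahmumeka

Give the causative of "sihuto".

nadadig and wukiv both have last vowel 'i' yet inflect differently (hanadadig, wukivvim), so the last vowel is not what conditions the rule; the final letter is.
"sihuto" ends in -o. The stems ending in -o (ragedo → karagedoovi, bovatfo → kabovatfoovi, welumo → kawelumoovi) add ka- … -ovi around the stem.
The other patterns: stems ending in -g or -k add the prefix ha-; stems ending in -v double the final consonant and add -im; stems ending in -h or -m add -eka.
So sihuto → kasihutoovi.

kasihutoovi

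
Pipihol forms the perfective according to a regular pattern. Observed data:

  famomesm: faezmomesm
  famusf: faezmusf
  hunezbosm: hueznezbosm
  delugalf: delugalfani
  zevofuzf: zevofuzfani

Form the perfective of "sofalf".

famusf and delugalf both end in -f yet inflect differently (faezmusf, delugalfani), so the final letter is not what conditions the rule; the second-to-last letter is.
"sofalf" has second-to-last letter 'l'. The one such stem in the data (delugalf → delugalfani) adds -ani, so the same rule applies.
So sofalf → sofalfani.

sofalfani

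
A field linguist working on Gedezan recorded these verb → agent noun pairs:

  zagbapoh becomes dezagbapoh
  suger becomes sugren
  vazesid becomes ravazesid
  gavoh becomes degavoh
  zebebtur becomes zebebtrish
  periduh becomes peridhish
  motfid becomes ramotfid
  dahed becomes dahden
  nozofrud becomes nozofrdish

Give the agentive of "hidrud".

motfid and nozofrud both end in -d yet inflect differently (ramotfid, nozofrdish), so the final letter is not what conditions the rule; the last vowel is.
"hidrud" has last vowel 'u'. The stems whose last vowel is 'u' (zebebtur → zebebtrish, nozofrud → nozofrdish, periduh → peridhish) delete the last vowel and add -ish.
The other patterns: stems whose last vowel is 'i' add the prefix ra-; stems whose last vowel is 'o' add the prefix de-; stems whose last vowel is 'e' delete the last vowel and add -en.
So hidrud → hidrdish.

hidrdish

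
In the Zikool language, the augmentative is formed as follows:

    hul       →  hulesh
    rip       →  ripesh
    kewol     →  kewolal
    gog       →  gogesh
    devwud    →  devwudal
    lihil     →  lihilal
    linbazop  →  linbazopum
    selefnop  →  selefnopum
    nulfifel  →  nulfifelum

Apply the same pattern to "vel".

"vel" has 1 vowel. The stems with 1 vowel (gog → gogesh, rip → ripesh, hul → hulesh) add -esh.
The other patterns: stems with 2 vowels add -al; stems with 3 vowels add -um.
So vel → velesh.

velesh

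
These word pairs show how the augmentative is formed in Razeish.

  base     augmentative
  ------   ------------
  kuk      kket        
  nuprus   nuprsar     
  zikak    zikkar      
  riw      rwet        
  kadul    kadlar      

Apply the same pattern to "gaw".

zikak and kuk both end in -k yet inflect differently (zikkar, kket), so the final letter is not what conditions the rule; the number of vowels is.
"gaw" has 1 vowel. The stems with 1 vowel (riw → rwet, kuk → kket) delete the last vowel and add -et.
So gaw → gwet.

gwet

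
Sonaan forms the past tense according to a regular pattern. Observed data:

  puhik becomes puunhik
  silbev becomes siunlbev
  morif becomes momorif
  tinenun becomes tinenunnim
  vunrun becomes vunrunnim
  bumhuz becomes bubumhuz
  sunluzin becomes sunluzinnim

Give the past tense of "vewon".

vewonnim

vunrun and bumhuz both have last vowel 'u' yet inflect differently (vunrunnim, bubumhuz), so the last vowel is not what conditions the rule; the final letter is.
"vewon" ends in -n. The stems ending in -n (sunluzin → sunluzinnim, vunrun → vunrunnim, tinenun → tinenunnim) double the final consonant and add -im.
So vewon → vewonnim.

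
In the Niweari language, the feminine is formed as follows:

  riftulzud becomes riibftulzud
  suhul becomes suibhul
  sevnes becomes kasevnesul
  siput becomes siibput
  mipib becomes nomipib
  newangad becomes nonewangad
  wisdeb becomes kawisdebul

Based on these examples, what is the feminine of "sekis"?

wisdeb and mipib both end in -b yet inflect differently (kawisdebul, nomipib), so the final letter is not what conditions the rule; the last vowel is.
"sekis" has last vowel 'i'. The one such stem in the data (mipib → nomipib) adds the prefix no-, so the same rule applies.
The other patterns: stems whose last vowel is 'e' add ka- … -ul around the stem; stems whose last vowel is 'u' insert -ib- after the first vowel.
So sekis → nosekis.

nosekis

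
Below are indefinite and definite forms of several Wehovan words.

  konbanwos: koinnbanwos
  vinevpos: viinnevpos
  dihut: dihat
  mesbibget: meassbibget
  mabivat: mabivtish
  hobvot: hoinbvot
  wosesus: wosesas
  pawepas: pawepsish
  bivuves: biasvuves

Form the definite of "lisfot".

liinsfot

wosesus and vinevpos both end in -s yet inflect differently (wosesas, viinnevpos), so the final letter is not what conditions the rule; the last vowel is.
"lisfot" has last vowel 'o'. The stems whose last vowel is 'o' (vinevpos → viinnevpos, konbanwos → koinnbanwos, hobvot → hoinbvot) insert -in- after the first vowel.
So lisfot → liinsfot.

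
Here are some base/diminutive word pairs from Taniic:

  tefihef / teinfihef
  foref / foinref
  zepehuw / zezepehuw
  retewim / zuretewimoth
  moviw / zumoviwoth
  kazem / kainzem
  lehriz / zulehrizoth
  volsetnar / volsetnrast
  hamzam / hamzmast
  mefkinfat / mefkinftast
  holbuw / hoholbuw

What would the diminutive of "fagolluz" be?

fafagolluz

hamzam and retewim both end in -m yet inflect differently (hamzmast, zuretewimoth), so the final letter is not what conditions the rule; the last vowel is.
"fagolluz" has last vowel 'u'. The stems whose last vowel is 'u' (holbuw → hoholbuw, zepehuw → zezepehuw) repeat the first consonant+vowel as a prefix.
So fagolluz → fafagolluz.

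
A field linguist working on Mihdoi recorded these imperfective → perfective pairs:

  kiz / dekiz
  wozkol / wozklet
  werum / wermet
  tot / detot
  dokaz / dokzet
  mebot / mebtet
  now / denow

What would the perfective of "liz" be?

mebot and tot both end in -t yet inflect differently (mebtet, detot), so the final letter is not what conditions the rule; the number of vowels is.
"liz" has 1 vowel. The stems with 1 vowel (tot → detot, kiz → dekiz, now → denow) add the prefix de-.
The other pattern: stems with 2 vowels delete the last vowel and add -et.
So liz → deliz.

deliz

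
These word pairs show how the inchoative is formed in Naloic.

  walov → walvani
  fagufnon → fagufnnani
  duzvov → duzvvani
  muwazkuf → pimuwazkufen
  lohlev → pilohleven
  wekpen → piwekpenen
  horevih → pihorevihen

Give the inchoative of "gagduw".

walov and lohlev both end in -v yet inflect differently (walvani, pilohleven), so the final letter is not what conditions the rule; the last vowel is.
"gagduw" has last vowel 'u'. The one such stem in the data (muwazkuf → pimuwazkufen) adds pi- … -en around the stem, so the same rule applies.
The other pattern: stems whose last vowel is 'o' delete the last vowel and add -ani.
So gagduw → pigagduwen.

pigagduwen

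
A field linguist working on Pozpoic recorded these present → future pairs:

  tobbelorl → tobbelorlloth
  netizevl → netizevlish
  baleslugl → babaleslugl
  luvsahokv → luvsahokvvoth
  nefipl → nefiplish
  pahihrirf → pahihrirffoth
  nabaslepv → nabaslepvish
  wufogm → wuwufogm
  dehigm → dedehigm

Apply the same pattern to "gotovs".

baleslugl and netizevl both end in -l yet inflect differently (babaleslugl, netizevlish), so the final letter is not what conditions the rule; the second-to-last letter is.
"gotovs" has second-to-last letter 'v'. The one such stem in the data (netizevl → netizevlish) adds -ish, so the same rule applies.
The other patterns: stems whose second-to-last letter is 'g' repeat the first consonant+vowel as a prefix; stems whose second-to-last letter is 'k' or 'r' double the final consonant and add -oth.
So gotovs → gotovsish.

gotovsish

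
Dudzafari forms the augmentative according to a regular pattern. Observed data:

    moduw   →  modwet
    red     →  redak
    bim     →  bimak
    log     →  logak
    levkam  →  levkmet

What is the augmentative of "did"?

bim and levkam both end in -m yet inflect differently (bimak, levkmet), so the final letter is not what conditions the rule; the number of vowels is.
"did" has 1 vowel. The stems with 1 vowel (bim → bimak, red → redak, log → logak) add -ak.
So did → didak.

didak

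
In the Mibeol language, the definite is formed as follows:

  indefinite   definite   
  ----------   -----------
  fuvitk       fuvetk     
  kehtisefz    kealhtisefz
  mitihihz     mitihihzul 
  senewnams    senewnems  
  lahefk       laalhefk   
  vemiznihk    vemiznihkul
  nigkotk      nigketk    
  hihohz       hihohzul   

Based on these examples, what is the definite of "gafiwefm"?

kehtisefz and hihohz both end in -z yet inflect differently (kealhtisefz, hihohzul), so the final letter is not what conditions the rule; the second-to-last letter is.
"gafiwefm" has second-to-last letter 'f'. The stems whose second-to-last letter is 'f' (kehtisefz → kealhtisefz, lahefk → laalhefk) insert -al- after the first vowel.
The other patterns: stems whose second-to-last letter is 'h' add -ul; stems whose second-to-last letter is 'm' or 't' change the last vowel to 'e'.
So gafiwefm → gaalfiwefm.

gaalfiwefm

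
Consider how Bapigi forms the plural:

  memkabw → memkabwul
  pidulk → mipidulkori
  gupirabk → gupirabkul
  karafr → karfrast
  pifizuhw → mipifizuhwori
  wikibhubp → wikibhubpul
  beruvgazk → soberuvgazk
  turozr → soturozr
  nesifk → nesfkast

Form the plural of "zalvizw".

sozalvizw

"zalvizw" has second-to-last letter 'z'. The stems whose second-to-last letter is 'z' (beruvgazk → soberuvgazk, turozr → soturozr) add the prefix so-.
So zalvizw → sozalvizw.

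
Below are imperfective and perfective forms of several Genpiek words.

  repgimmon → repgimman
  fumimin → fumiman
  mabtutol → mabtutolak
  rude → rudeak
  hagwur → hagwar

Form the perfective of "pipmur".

pipmar

repgimmon and mabtutol both have last vowel 'o' yet inflect differently (repgimman, mabtutolak), so the last vowel is not what conditions the rule; the final letter is.
"pipmur" ends in -r. The one such stem in the data (hagwur → hagwar) changes the last vowel to 'a' (as do repgimmon, fumimin), so the same rule applies.
So pipmur → pipmar.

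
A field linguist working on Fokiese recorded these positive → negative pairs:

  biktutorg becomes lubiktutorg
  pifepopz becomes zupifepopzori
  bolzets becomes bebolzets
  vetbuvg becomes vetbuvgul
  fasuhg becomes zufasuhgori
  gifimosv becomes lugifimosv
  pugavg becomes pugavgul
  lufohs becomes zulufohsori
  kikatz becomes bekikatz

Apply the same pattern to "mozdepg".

zumozdepgori

"mozdepg" has second-to-last letter 'p'. The one such stem in the data (pifepopz → zupifepopzori) adds zu- … -ori around the stem, so the same rule applies.
So mozdepg → zumozdepgori.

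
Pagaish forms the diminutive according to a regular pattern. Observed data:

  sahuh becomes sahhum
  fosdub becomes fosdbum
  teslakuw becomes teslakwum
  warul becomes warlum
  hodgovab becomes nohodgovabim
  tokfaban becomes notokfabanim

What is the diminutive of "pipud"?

fosdub and hodgovab both end in -b yet inflect differently (fosdbum, nohodgovabim), so the final letter is not what conditions the rule; the last vowel is.
"pipud" has last vowel 'u'. The stems whose last vowel is 'u' (sahuh → sahhum, fosdub → fosdbum, teslakuw → teslakwum) delete the last vowel and add -um.
So pipud → pipdum.

pipdum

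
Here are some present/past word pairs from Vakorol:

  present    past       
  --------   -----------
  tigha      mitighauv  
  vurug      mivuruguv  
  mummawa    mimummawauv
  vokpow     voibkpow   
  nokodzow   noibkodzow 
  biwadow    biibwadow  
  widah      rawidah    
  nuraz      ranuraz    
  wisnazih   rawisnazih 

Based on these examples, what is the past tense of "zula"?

tigha and widah both have last vowel 'a' yet inflect differently (mitighauv, rawidah), so the last vowel is not what conditions the rule; the final letter is.
"zula" ends in -a. The stems ending in -a (tigha → mitighauv, mummawa → mimummawauv) add mi- … -uv around the stem.
So zula → mizulauv.

mizulauv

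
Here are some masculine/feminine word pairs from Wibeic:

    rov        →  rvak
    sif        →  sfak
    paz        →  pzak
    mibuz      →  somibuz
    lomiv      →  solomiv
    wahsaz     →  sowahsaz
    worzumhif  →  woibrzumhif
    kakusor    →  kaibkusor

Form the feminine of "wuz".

wzak

paz and mibuz both end in -z yet inflect differently (pzak, somibuz), so the final letter is not what conditions the rule; the number of vowels is.
"wuz" has 1 vowel. The stems with 1 vowel (rov → rvak, sif → sfak, paz → pzak) delete the last vowel and add -ak.
The other patterns: stems with 2 vowels add the prefix so-; stems with 3 vowels insert -ib- after the first vowel.
So wuz → wzak.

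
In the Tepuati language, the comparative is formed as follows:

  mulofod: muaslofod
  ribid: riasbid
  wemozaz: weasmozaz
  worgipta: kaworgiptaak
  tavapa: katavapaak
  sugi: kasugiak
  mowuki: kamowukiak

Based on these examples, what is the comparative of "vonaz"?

"vonaz" ends in a consonant. The stems ending in a consonant (mulofod → muaslofod, ribid → riasbid, wemozaz → weasmozaz) insert -as- after the first vowel.
The other pattern: stems ending in a vowel add ka- … -ak around the stem.
So vonaz → voasnaz.

voasnaz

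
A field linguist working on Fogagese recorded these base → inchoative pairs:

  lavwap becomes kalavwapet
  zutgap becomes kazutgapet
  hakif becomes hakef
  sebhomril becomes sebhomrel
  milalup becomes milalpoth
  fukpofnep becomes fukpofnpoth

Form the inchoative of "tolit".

tolet

lavwap and milalup both end in -p yet inflect differently (kalavwapet, milalpoth), so the final letter is not what conditions the rule; the last vowel is.
"tolit" has last vowel 'i'. The stems whose last vowel is 'i' (hakif → hakef, sebhomril → sebhomrel) change the last vowel to 'e'.
The other patterns: stems whose last vowel is 'a' add ka- … -et around the stem; stems whose last vowel is 'e' or 'u' delete the last vowel and add -oth.
So tolit → tolet.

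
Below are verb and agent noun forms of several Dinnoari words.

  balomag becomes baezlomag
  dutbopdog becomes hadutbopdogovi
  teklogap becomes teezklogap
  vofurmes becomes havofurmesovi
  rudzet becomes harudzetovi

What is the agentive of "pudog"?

"pudog" has last vowel 'o'. The one such stem in the data (dutbopdog → hadutbopdogovi) adds ha- … -ovi around the stem, so the same rule applies.
So pudog → hapudogovi.

hapudogovi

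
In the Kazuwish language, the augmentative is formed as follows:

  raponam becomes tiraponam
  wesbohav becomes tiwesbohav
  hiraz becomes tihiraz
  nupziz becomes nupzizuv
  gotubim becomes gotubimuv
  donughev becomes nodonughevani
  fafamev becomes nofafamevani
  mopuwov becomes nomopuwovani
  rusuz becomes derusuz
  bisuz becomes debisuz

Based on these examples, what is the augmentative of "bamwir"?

bamwiruv

hiraz and nupziz both end in -z yet inflect differently (tihiraz, nupzizuv), so the final letter is not what conditions the rule; the last vowel is.
"bamwir" has last vowel 'i'. The stems whose last vowel is 'i' (nupziz → nupzizuv, gotubim → gotubimuv) add -uv.
The other patterns: stems whose last vowel is 'a' add the prefix ti-; stems whose last vowel is 'e' or 'o' add no- … -ani around the stem; stems whose last vowel is 'u' add the prefix de-.
So bamwir → bamwiruv.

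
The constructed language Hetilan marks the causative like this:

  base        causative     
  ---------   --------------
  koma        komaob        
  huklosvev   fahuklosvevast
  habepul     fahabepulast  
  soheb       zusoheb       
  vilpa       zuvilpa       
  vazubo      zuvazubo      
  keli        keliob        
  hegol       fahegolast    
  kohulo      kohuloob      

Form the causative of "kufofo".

koma and vilpa both end in -a yet inflect differently (komaob, zuvilpa), so the final letter is not what conditions the rule; the first letter is.
"kufofo" begins with k-. The stems beginning with k- (kohulo → kohuloob, koma → komaob, keli → keliob) add -ob.
So kufofo → kufofoob.

kufofoob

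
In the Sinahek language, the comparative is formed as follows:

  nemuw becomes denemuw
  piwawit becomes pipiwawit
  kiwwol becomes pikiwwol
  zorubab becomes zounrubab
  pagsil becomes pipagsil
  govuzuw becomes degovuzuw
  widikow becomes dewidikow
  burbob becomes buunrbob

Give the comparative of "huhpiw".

burbob and widikow both have last vowel 'o' yet inflect differently (buunrbob, dewidikow), so the last vowel is not what conditions the rule; the final letter is.
"huhpiw" ends in -w. The stems ending in -w (govuzuw → degovuzuw, nemuw → denemuw, widikow → dewidikow) add the prefix de-.
The other patterns: stems ending in -b insert -un- after the first vowel; stems ending in -l or -t add the prefix pi-.
So huhpiw → dehuhpiw.

dehuhpiw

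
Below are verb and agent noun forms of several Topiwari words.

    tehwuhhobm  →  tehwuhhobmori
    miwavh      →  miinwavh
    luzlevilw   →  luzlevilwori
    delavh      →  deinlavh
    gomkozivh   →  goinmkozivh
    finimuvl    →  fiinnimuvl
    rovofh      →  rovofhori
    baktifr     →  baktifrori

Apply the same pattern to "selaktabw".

selaktabwori

miwavh and rovofh both end in -h yet inflect differently (miinwavh, rovofhori), so the final letter is not what conditions the rule; the second-to-last letter is.
"selaktabw" has second-to-last letter 'b'. The one such stem in the data (tehwuhhobm → tehwuhhobmori) adds -ori, so the same rule applies.
The other pattern: stems whose second-to-last letter is 'v' insert -in- after the first vowel.
So selaktabw → selaktabwori.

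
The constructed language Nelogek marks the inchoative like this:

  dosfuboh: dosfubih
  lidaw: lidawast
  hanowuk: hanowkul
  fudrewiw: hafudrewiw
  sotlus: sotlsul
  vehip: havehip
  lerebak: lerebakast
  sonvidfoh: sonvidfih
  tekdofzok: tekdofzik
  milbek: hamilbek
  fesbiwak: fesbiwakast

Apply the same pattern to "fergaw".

tekdofzok and lerebak both end in -k yet inflect differently (tekdofzik, lerebakast), so the final letter is not what conditions the rule; the last vowel is.
"fergaw" has last vowel 'a'. The stems whose last vowel is 'a' (lidaw → lidawast, lerebak → lerebakast, fesbiwak → fesbiwakast) add -ast.
The other patterns: stems whose last vowel is 'o' change the last vowel to 'i'; stems whose last vowel is 'e' or 'i' add the prefix ha-; stems whose last vowel is 'u' delete the last vowel and add -ul.
So fergaw → fergawast.

fergawast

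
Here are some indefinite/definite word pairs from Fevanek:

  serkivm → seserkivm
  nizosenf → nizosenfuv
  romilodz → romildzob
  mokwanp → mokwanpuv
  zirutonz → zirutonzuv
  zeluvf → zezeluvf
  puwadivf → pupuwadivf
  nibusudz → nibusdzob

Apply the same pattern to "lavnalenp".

zeluvf and nizosenf both end in -f yet inflect differently (zezeluvf, nizosenfuv), so the final letter is not what conditions the rule; the second-to-last letter is.
"lavnalenp" has second-to-last letter 'n'. The stems whose second-to-last letter is 'n' (nizosenf → nizosenfuv, mokwanp → mokwanpuv, zirutonz → zirutonzuv) add -uv.
The other patterns: stems whose second-to-last letter is 'v' repeat the first consonant+vowel as a prefix; stems whose second-to-last letter is 'd' delete the last vowel and add -ob.
So lavnalenp → lavnalenpuv.

lavnalenpuv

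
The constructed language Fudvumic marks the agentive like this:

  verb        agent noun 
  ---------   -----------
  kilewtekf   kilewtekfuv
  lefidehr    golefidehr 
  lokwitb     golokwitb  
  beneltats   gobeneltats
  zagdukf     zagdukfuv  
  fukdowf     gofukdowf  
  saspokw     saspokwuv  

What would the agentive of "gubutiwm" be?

gogubutiwm

zagdukf and fukdowf both end in -f yet inflect differently (zagdukfuv, gofukdowf), so the final letter is not what conditions the rule; the second-to-last letter is.
"gubutiwm" has second-to-last letter 'w'. The one such stem in the data (fukdowf → gofukdowf) adds the prefix go-, so the same rule applies.
The other pattern: stems whose second-to-last letter is 'k' add -uv.
So gubutiwm → gogubutiwm.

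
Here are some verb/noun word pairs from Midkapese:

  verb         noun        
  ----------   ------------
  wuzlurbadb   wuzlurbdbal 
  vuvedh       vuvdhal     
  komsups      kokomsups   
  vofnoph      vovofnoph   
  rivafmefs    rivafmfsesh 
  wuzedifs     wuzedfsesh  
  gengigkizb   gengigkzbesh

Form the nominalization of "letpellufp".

vuvedh and vofnoph both end in -h yet inflect differently (vuvdhal, vovofnoph), so the final letter is not what conditions the rule; the second-to-last letter is.
"letpellufp" has second-to-last letter 'f'. The stems whose second-to-last letter is 'f' (rivafmefs → rivafmfsesh, wuzedifs → wuzedfsesh) delete the last vowel and add -esh.
The other patterns: stems whose second-to-last letter is 'd' delete the last vowel and add -al; stems whose second-to-last letter is 'p' repeat the first consonant+vowel as a prefix.
So letpellufp → letpellfpesh.

letpellfpesh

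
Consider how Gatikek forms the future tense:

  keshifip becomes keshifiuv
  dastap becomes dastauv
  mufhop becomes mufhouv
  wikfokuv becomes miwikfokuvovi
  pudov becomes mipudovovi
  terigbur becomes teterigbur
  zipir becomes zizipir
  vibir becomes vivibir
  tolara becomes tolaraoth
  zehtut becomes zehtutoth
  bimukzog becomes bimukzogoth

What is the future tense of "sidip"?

sidiuv

mufhop and pudov both have last vowel 'o' yet inflect differently (mufhouv, mipudovovi), so the last vowel is not what conditions the rule; the final letter is.
"sidip" ends in -p. The stems ending in -p (keshifip → keshifiuv, dastap → dastauv, mufhop → mufhouv) drop the final letter and add -uv.
The other patterns: stems ending in -v add mi- … -ovi around the stem; stems ending in -r repeat the first consonant+vowel as a prefix; stems ending in -a, -g or -t add -oth.
So sidip → sidiuv.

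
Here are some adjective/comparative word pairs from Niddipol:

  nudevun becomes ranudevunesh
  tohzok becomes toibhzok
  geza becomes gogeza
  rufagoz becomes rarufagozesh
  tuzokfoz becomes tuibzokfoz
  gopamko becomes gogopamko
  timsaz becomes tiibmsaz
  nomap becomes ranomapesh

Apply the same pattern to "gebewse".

gogebewse

timsaz and rufagoz both end in -z yet inflect differently (tiibmsaz, rarufagozesh), so the final letter is not what conditions the rule; the first letter is.
"gebewse" begins with g-. The stems beginning with g- (geza → gogeza, gopamko → gogopamko) add the prefix go-.
The other patterns: stems beginning with t- insert -ib- after the first vowel; stems beginning with n- or r- add ra- … -esh around the stem.
So gebewse → gogebewse.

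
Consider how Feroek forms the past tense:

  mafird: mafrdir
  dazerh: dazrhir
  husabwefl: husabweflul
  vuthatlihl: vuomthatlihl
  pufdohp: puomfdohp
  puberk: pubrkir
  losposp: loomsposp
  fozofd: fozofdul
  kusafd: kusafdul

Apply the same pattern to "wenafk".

mafird and kusafd both end in -d yet inflect differently (mafrdir, kusafdul), so the final letter is not what conditions the rule; the second-to-last letter is.
"wenafk" has second-to-last letter 'f'. The stems whose second-to-last letter is 'f' (husabwefl → husabweflul, kusafd → kusafdul, fozofd → fozofdul) add -ul.
So wenafk → wenafkul.

wenafkul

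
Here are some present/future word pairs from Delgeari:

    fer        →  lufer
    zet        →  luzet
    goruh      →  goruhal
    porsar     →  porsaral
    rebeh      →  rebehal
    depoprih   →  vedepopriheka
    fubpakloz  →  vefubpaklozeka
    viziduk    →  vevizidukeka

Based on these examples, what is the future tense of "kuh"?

"kuh" has 1 vowel. The stems with 1 vowel (fer → lufer, zet → luzet) add the prefix lu-.
The other patterns: stems with 2 vowels add -al; stems with 3 vowels add ve- … -eka around the stem.
So kuh → lukuh.

lukuh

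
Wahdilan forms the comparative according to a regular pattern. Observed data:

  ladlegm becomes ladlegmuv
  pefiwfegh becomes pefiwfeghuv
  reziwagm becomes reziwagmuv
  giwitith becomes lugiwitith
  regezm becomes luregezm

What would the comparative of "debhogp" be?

pefiwfegh and giwitith both end in -h yet inflect differently (pefiwfeghuv, lugiwitith), so the final letter is not what conditions the rule; the second-to-last letter is.
"debhogp" has second-to-last letter 'g'. The stems whose second-to-last letter is 'g' (ladlegm → ladlegmuv, pefiwfegh → pefiwfeghuv, reziwagm → reziwagmuv) add -uv.
The other pattern: stems whose second-to-last letter is 't' or 'z' add the prefix lu-.
So debhogp → debhogpuv.

debhogpuv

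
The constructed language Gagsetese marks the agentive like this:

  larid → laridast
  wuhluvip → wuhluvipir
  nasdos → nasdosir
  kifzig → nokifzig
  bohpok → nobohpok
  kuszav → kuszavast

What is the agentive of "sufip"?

wuhluvip and larid both have last vowel 'i' yet inflect differently (wuhluvipir, laridast), so the last vowel is not what conditions the rule; the final letter is.
"sufip" ends in -p. The one such stem in the data (wuhluvip → wuhluvipir) adds -ir, so the same rule applies.
The other patterns: stems ending in -d or -v add -ast; stems ending in -g or -k add the prefix no-.
So sufip → sufipir.

sufipir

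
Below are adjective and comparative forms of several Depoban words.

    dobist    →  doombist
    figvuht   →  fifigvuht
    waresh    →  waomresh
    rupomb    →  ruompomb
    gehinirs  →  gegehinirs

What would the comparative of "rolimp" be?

roomlimp

"rolimp" has second-to-last letter 'm'. The one such stem in the data (rupomb → ruompomb) inserts -om- after the first vowel (as do waresh, dobist), so the same rule applies.
So rolimp → roomlimp.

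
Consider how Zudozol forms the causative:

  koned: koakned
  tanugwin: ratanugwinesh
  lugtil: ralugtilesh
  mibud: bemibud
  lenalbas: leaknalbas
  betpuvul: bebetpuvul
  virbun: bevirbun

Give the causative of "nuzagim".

betpuvul and lugtil both end in -l yet inflect differently (bebetpuvul, ralugtilesh), so the final letter is not what conditions the rule; the last vowel is.
"nuzagim" has last vowel 'i'. The stems whose last vowel is 'i' (lugtil → ralugtilesh, tanugwin → ratanugwinesh) add ra- … -esh around the stem.
So nuzagim → ranuzagimesh.

ranuzagimesh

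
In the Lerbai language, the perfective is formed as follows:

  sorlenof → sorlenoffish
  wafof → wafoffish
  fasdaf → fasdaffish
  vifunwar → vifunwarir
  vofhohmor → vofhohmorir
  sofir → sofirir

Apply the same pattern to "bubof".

buboffish

fasdaf and vifunwar both have last vowel 'a' yet inflect differently (fasdaffish, vifunwarir), so the last vowel is not what conditions the rule; the final letter is.
"bubof" ends in -f. The stems ending in -f (sorlenof → sorlenoffish, wafof → wafoffish, fasdaf → fasdaffish) double the final consonant and add -ish.
So bubof → buboffish.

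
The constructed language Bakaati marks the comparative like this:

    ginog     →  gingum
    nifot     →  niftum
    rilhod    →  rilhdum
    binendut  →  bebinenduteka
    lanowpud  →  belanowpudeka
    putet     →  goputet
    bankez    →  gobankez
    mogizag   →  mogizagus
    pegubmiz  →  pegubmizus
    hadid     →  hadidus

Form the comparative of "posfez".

nifot and binendut both end in -t yet inflect differently (niftum, bebinenduteka), so the final letter is not what conditions the rule; the last vowel is.
"posfez" has last vowel 'e'. The stems whose last vowel is 'e' (putet → goputet, bankez → gobankez) add the prefix go-.
The other patterns: stems whose last vowel is 'o' delete the last vowel and add -um; stems whose last vowel is 'u' add be- … -eka around the stem; stems whose last vowel is 'a' or 'i' add -us.
So posfez → goposfez.

goposfez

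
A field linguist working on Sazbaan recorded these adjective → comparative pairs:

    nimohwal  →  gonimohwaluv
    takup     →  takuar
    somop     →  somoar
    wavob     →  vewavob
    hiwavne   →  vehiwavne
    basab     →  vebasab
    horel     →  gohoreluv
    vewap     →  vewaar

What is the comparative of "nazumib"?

"nazumib" ends in -b. The stems ending in -b (wavob → vewavob, basab → vebasab) add the prefix ve-.
The other patterns: stems ending in -l add go- … -uv around the stem; stems ending in -p drop the final letter and add -ar.
So nazumib → venazumib.

venazumib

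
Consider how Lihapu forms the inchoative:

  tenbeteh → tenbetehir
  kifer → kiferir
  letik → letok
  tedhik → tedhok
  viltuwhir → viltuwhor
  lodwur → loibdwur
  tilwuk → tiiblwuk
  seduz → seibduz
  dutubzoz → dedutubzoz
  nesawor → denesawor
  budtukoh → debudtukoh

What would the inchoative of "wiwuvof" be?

kifer and viltuwhir both end in -r yet inflect differently (kiferir, viltuwhor), so the final letter is not what conditions the rule; the last vowel is.
"wiwuvof" has last vowel 'o'. The stems whose last vowel is 'o' (dutubzoz → dedutubzoz, nesawor → denesawor, budtukoh → debudtukoh) add the prefix de-.
So wiwuvof → dewiwuvof.

dewiwuvof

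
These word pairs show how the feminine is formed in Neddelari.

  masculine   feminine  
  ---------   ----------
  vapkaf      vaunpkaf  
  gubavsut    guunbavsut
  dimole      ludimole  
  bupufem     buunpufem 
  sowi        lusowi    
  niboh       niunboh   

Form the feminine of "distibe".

ludistibe

dimole and bupufem both have last vowel 'e' yet inflect differently (ludimole, buunpufem), so the last vowel is not what conditions the rule; whether the stem ends in a vowel or a consonant is.
"distibe" ends in a vowel. The stems ending in a vowel (sowi → lusowi, dimole → ludimole) add the prefix lu-.
So distibe → ludistibe.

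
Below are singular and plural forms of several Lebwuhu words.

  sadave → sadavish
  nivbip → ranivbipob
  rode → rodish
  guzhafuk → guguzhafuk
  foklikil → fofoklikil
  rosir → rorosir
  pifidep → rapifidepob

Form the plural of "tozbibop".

ratozbibopob

pifidep and sadave both have last vowel 'e' yet inflect differently (rapifidepob, sadavish), so the last vowel is not what conditions the rule; the final letter is.
"tozbibop" ends in -p. The stems ending in -p (pifidep → rapifidepob, nivbip → ranivbipob) add ra- … -ob around the stem.
So tozbibop → ratozbibopob.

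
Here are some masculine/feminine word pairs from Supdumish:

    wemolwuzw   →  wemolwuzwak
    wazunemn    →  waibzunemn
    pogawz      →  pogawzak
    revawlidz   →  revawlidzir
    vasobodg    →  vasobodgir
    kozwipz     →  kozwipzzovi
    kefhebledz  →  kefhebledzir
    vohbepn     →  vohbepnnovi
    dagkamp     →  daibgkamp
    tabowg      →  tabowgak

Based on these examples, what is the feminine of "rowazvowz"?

"rowazvowz" has second-to-last letter 'w'. The stems whose second-to-last letter is 'w' (tabowg → tabowgak, pogawz → pogawzak) add -ak.
The other patterns: stems whose second-to-last letter is 'p' double the final consonant and add -ovi; stems whose second-to-last letter is 'd' add -ir; stems whose second-to-last letter is 'm' insert -ib- after the first vowel.
So rowazvowz → rowazvowzak.

rowazvowzak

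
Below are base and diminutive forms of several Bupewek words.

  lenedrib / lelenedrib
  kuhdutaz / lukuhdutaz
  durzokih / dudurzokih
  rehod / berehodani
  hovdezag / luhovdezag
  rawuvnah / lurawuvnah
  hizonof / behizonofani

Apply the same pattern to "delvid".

rawuvnah and durzokih both end in -h yet inflect differently (lurawuvnah, dudurzokih), so the final letter is not what conditions the rule; the last vowel is.
"delvid" has last vowel 'i'. The stems whose last vowel is 'i' (lenedrib → lelenedrib, durzokih → dudurzokih) repeat the first consonant+vowel as a prefix.
So delvid → dedelvid.

dedelvid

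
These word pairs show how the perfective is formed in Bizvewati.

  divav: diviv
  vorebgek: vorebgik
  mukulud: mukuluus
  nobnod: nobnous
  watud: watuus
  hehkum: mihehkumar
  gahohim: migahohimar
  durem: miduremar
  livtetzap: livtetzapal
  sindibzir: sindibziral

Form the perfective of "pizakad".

pizakaus

mukulud and hehkum both have last vowel 'u' yet inflect differently (mukuluus, mihehkumar), so the last vowel is not what conditions the rule; the final letter is.
"pizakad" ends in -d. The stems ending in -d (mukulud → mukuluus, nobnod → nobnous, watud → watuus) drop the final letter and add -us.
The other patterns: stems ending in -k or -v change the last vowel to 'i'; stems ending in -m add mi- … -ar around the stem; stems ending in -p or -r add -al.
So pizakad → pizakaus.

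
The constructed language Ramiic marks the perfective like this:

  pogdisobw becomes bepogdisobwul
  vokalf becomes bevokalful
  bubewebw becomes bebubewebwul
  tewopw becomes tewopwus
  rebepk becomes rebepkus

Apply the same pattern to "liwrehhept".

tewopw and pogdisobw both end in -w yet inflect differently (tewopwus, bepogdisobwul), so the final letter is not what conditions the rule; the second-to-last letter is.
"liwrehhept" has second-to-last letter 'p'. The stems whose second-to-last letter is 'p' (tewopw → tewopwus, rebepk → rebepkus) add -us.
So liwrehhept → liwrehheptus.

liwrehheptus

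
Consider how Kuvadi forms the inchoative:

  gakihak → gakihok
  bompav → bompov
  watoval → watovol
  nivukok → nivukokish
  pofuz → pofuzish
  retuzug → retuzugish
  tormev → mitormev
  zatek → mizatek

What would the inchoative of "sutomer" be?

"sutomer" has last vowel 'e'. The stems whose last vowel is 'e' (tormev → mitormev, zatek → mizatek) add the prefix mi-.
The other patterns: stems whose last vowel is 'a' change the last vowel to 'o'; stems whose last vowel is 'o' or 'u' add -ish.
So sutomer → misutomer.

misutomer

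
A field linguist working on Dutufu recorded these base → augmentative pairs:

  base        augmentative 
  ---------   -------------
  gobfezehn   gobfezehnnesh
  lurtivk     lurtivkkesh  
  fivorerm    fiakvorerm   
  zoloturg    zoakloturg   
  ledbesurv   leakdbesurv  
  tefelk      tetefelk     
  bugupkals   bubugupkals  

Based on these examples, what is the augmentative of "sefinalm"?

sesefinalm

"sefinalm" has second-to-last letter 'l'. The stems whose second-to-last letter is 'l' (tefelk → tetefelk, bugupkals → bubugupkals) repeat the first consonant+vowel as a prefix.
The other patterns: stems whose second-to-last letter is 'h' or 'v' double the final consonant and add -esh; stems whose second-to-last letter is 'r' insert -ak- after the first vowel.
So sefinalm → sesefinalm.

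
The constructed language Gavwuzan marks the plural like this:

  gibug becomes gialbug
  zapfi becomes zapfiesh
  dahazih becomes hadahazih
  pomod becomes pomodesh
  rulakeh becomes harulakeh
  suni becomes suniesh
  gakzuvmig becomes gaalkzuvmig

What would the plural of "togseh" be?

hatogseh

gakzuvmig and suni both have last vowel 'i' yet inflect differently (gaalkzuvmig, suniesh), so the last vowel is not what conditions the rule; the final letter is.
"togseh" ends in -h. The stems ending in -h (rulakeh → harulakeh, dahazih → hadahazih) add the prefix ha-.
So togseh → hatogseh.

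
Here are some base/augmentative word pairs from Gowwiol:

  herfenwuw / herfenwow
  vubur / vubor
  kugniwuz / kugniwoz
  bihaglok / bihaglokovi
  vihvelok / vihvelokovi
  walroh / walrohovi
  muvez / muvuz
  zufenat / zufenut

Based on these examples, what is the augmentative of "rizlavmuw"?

rizlavmow

kugniwuz and muvez both end in -z yet inflect differently (kugniwoz, muvuz), so the final letter is not what conditions the rule; the last vowel is.
"rizlavmuw" has last vowel 'u'. The stems whose last vowel is 'u' (herfenwuw → herfenwow, vubur → vubor, kugniwuz → kugniwoz) change the last vowel to 'o'.
The other patterns: stems whose last vowel is 'o' add -ovi; stems whose last vowel is 'a' or 'e' change the last vowel to 'u'.
So rizlavmuw → rizlavmow.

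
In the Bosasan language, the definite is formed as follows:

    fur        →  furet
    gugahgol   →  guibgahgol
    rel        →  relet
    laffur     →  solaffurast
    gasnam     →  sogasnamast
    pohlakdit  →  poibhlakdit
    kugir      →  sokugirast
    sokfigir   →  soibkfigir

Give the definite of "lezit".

"lezit" has 2 vowels. The stems with 2 vowels (kugir → sokugirast, laffur → solaffurast, gasnam → sogasnamast) add so- … -ast around the stem.
The other patterns: stems with 1 vowel add -et; stems with 3 vowels insert -ib- after the first vowel.
So lezit → solezitast.

solezitast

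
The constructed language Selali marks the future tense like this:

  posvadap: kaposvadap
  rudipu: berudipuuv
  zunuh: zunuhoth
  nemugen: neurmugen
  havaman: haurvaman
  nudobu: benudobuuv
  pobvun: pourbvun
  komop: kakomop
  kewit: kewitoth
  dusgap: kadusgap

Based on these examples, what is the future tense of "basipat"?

posvadap and havaman both have last vowel 'a' yet inflect differently (kaposvadap, haurvaman), so the last vowel is not what conditions the rule; the final letter is.
"basipat" ends in -t. The one such stem in the data (kewit → kewitoth) adds -oth, so the same rule applies.
So basipat → basipatoth.

basipatoth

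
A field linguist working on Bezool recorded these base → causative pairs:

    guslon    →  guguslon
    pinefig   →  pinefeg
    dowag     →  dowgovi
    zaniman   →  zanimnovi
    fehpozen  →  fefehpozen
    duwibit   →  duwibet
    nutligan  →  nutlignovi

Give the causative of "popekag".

pinefig and dowag both end in -g yet inflect differently (pinefeg, dowgovi), so the final letter is not what conditions the rule; the last vowel is.
"popekag" has last vowel 'a'. The stems whose last vowel is 'a' (dowag → dowgovi, nutligan → nutlignovi, zaniman → zanimnovi) delete the last vowel and add -ovi.
The other patterns: stems whose last vowel is 'i' change the last vowel to 'e'; stems whose last vowel is 'e' or 'o' repeat the first consonant+vowel as a prefix.
So popekag → popekgovi.

popekgovi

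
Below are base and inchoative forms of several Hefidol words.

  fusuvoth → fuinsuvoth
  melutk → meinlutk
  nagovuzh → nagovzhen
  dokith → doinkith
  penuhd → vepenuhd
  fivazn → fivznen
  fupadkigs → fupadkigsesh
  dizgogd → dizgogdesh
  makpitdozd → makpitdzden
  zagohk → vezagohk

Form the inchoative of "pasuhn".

penuhd and dizgogd both end in -d yet inflect differently (vepenuhd, dizgogdesh), so the final letter is not what conditions the rule; the second-to-last letter is.
"pasuhn" has second-to-last letter 'h'. The stems whose second-to-last letter is 'h' (penuhd → vepenuhd, zagohk → vezagohk) add the prefix ve-.
So pasuhn → vepasuhn.

vepasuhn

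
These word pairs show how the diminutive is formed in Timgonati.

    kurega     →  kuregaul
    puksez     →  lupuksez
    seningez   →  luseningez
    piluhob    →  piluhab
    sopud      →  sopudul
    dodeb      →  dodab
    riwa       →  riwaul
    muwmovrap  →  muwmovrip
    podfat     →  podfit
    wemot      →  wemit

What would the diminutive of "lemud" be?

lemudul

dodeb and seningez both have last vowel 'e' yet inflect differently (dodab, luseningez), so the last vowel is not what conditions the rule; the final letter is.
"lemud" ends in -d. The one such stem in the data (sopud → sopudul) adds -ul, so the same rule applies.
The other patterns: stems ending in -b change the last vowel to 'a'; stems ending in -z add the prefix lu-; stems ending in -p or -t change the last vowel to 'i'.
So lemud → lemudul.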